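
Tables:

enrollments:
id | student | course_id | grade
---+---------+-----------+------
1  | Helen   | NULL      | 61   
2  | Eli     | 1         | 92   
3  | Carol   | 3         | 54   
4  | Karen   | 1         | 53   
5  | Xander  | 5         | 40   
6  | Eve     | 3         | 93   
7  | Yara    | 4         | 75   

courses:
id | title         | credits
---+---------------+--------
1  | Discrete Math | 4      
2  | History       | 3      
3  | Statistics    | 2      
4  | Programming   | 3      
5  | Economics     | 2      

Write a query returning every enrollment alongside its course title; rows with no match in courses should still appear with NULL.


LEFT JOIN keeps every row from enrollments (the left table); where course_id has no match in courses, the course columns become NULL. Walk through each enrollment:
  - enrollment 1 (Helen): course_id=NULL, no match -> kept with NULL
  - enrollment 2 (Eli): course_id=1 -> matches Discrete Math
  - enrollment 3 (Carol): course_id=3 -> matches Statistics
  - enrollment 4 (Karen): course_id=1 -> matches Discrete Math
  - enrollment 5 (Xander): course_id=5 -> matches Economics
  - enrollment 6 (Eve): course_id=3 -> matches Statistics
  - enrollment 7 (Yara): course_id=4 -> matches Programming
All 7 rows appear; 1 has NULL course.

SQL:
SELECT a.student, b.title AS course
FROM enrollments a
LEFT JOIN courses b ON a.course_id = b.id

Result:
student | course       
--------+--------------
Helen   | NULL         
Eli     | Discrete Math
Carol   | Statistics   
Karen   | Discrete Math
Xander  | Economics    
Eve     | Statistics   
Yara    | Programming  


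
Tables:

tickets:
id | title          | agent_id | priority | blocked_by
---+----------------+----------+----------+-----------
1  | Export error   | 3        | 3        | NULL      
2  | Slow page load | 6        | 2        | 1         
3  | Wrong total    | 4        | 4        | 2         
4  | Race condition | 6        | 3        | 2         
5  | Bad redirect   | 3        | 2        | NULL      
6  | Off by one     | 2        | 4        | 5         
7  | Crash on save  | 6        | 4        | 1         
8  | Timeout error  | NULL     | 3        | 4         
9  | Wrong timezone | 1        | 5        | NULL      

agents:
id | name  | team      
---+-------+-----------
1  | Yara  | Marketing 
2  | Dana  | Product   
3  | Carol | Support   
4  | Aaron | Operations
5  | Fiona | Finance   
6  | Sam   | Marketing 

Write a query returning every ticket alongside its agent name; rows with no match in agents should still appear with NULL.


LEFT JOIN keeps every row from tickets (the left table); where agent_id has no match in agents, the agent columns become NULL. Walk through each ticket:
  - ticket 1 (Export error): agent_id=3 -> matches Carol
  - ticket 2 (Slow page load): agent_id=6 -> matches Sam
  - ticket 3 (Wrong total): agent_id=4 -> matches Aaron
  - ticket 4 (Race condition): agent_id=6 -> matches Sam
  - ticket 5 (Bad redirect): agent_id=3 -> matches Carol
  - ticket 6 (Off by one): agent_id=2 -> matches Dana
  - ticket 7 (Crash on save): agent_id=6 -> matches Sam
  - ticket 8 (Timeout error): agent_id=NULL, no match -> kept with NULL
  - ticket 9 (Wrong timezone): agent_id=1 -> matches Yara
All 9 rows appear; 1 has NULL agent.

SQL:
SELECT a.title, b.name AS agent
FROM tickets a
LEFT JOIN agents b ON a.agent_id = b.id

Result:
title          | agent
---------------+------
Export error   | Carol
Slow page load | Sam  
Wrong total    | Aaron
Race condition | Sam  
Bad redirect   | Carol
Off by one     | Dana 
Crash on save  | Sam  
Timeout error  | NULL 
Wrong timezone | Yara 


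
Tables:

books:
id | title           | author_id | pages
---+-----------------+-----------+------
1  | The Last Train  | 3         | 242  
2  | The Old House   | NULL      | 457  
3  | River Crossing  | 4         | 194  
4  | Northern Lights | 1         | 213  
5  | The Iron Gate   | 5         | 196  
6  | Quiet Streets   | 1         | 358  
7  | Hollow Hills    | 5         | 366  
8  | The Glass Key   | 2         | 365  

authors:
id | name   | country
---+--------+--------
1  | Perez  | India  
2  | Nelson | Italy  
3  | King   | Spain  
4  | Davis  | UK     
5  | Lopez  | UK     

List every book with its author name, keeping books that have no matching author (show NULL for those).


LEFT JOIN keeps every row from books (the left table); where author_id has no match in authors, the author columns become NULL. Walk through each book:
  - book 1 (The Last Train): author_id=3 -> matches King
  - book 2 (The Old House): author_id=NULL, no match -> kept with NULL
  - book 3 (River Crossing): author_id=4 -> matches Davis
  - book 4 (Northern Lights): author_id=1 -> matches Perez
  - book 5 (The Iron Gate): author_id=5 -> matches Lopez
  - book 6 (Quiet Streets): author_id=1 -> matches Perez
  - book 7 (Hollow Hills): author_id=5 -> matches Lopez
  - book 8 (The Glass Key): author_id=2 -> matches Nelson
All 8 rows appear; 1 has NULL author.

SQL:
SELECT a.title, b.name AS author
FROM books a
LEFT JOIN authors b ON a.author_id = b.id

Result:
title           | author
----------------+-------
The Last Train  | King  
The Old House   | NULL  
River Crossing  | Davis 
Northern Lights | Perez 
The Iron Gate   | Lopez 
Quiet Streets   | Perez 
Hollow Hills    | Lopez 
The Glass Key   | Nelson


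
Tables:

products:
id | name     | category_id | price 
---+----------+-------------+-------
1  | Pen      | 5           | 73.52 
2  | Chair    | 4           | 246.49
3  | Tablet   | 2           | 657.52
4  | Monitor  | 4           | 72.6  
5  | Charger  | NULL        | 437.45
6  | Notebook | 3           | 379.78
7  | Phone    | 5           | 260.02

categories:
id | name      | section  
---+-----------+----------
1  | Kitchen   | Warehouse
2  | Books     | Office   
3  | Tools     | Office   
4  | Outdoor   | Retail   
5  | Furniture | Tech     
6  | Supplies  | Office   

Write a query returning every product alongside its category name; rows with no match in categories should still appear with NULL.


LEFT JOIN keeps every row from products (the left table); where category_id has no match in categories, the category columns become NULL. Walk through each product:
  - product 1 (Pen): category_id=5 -> matches Furniture
  - product 2 (Chair): category_id=4 -> matches Outdoor
  - product 3 (Tablet): category_id=2 -> matches Books
  - product 4 (Monitor): category_id=4 -> matches Outdoor
  - product 5 (Charger): category_id=NULL, no match -> kept with NULL
  - product 6 (Notebook): category_id=3 -> matches Tools
  - product 7 (Phone): category_id=5 -> matches Furniture
All 7 rows appear; 1 has NULL category.

SQL:
SELECT a.name, b.name AS category
FROM products a
LEFT JOIN categories b ON a.category_id = b.id

Result:
name     | category 
---------+----------
Pen      | Furniture
Chair    | Outdoor  
Tablet   | Books    
Monitor  | Outdoor  
Charger  | NULL     
Notebook | Tools    
Phone    | Furniture


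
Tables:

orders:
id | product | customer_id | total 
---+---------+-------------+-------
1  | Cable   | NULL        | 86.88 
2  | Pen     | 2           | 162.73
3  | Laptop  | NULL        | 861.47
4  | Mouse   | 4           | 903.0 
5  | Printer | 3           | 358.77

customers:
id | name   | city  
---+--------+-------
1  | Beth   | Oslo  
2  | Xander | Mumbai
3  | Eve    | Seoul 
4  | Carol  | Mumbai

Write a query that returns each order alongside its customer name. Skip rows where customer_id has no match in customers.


INNER JOIN keeps only orders rows whose customer_id matches an id in customers. Walk through each order:
  - order 1 (Cable): customer_id=NULL, no match -> dropped
  - order 2 (Pen): customer_id=2 -> matches Xander
  - order 3 (Laptop): customer_id=NULL, no match -> dropped
  - order 4 (Mouse): customer_id=4 -> matches Carol
  - order 5 (Printer): customer_id=3 -> matches Eve
So 2 of 5 rows are dropped.

SQL:
SELECT a.product, b.name AS customer
FROM orders a
INNER JOIN customers b ON a.customer_id = b.id

Result:
product | customer
--------+---------
Pen     | Xander  
Mouse   | Carol   
Printer | Eve     


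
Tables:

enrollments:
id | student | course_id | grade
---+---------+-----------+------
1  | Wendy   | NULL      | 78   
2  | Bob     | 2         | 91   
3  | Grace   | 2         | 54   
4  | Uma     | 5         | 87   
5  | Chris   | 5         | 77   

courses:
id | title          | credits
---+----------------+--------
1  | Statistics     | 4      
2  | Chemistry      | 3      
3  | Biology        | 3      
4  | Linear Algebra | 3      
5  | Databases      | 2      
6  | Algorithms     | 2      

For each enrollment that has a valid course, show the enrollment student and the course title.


INNER JOIN keeps only enrollments rows whose course_id matches an id in courses. Walk through each enrollment:
  - enrollment 1 (Wendy): course_id=NULL, no match -> dropped
  - enrollment 2 (Bob): course_id=2 -> matches Chemistry
  - enrollment 3 (Grace): course_id=2 -> matches Chemistry
  - enrollment 4 (Uma): course_id=5 -> matches Databases
  - enrollment 5 (Chris): course_id=5 -> matches Databases
So 1 of 5 rows is dropped.

SQL:
SELECT a.student, b.title AS course
FROM enrollments a
INNER JOIN courses b ON a.course_id = b.id

Result:
student | course   
--------+----------
Bob     | Chemistry
Grace   | Chemistry
Uma     | Databases
Chris   | Databases


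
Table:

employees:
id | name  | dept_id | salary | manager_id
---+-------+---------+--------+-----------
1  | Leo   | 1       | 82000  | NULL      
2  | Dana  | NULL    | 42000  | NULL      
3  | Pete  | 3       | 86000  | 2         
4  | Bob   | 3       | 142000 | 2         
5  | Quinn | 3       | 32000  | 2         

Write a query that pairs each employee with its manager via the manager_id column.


This is a self-join: employees is joined to a second copy of itself, matching each row's manager_id to another row's id. Use LEFT JOIN so rows with manager_id=NULL are kept.
  - employee 1 (Leo): manager_id=NULL -> NULL
  - employee 2 (Dana): manager_id=NULL -> NULL
  - employee 3 (Pete): manager_id=2 -> Dana
  - employee 4 (Bob): manager_id=2 -> Dana
  - employee 5 (Quinn): manager_id=2 -> Dana

SQL:
SELECT a.name AS item, b.name AS manager
FROM employees a
LEFT JOIN employees b ON a.manager_id = b.id

Result:
item  | manager
------+--------
Leo   | NULL   
Dana  | NULL   
Pete  | Dana   
Bob   | Dana   
Quinn | Dana   


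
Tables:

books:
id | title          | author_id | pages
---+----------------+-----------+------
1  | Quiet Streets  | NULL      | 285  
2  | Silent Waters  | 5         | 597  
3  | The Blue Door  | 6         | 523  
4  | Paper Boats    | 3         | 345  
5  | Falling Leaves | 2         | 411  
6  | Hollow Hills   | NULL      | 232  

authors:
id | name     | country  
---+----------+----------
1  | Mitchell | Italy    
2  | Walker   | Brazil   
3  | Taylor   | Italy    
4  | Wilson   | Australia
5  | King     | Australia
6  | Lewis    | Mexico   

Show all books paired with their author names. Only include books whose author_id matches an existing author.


INNER JOIN keeps only books rows whose author_id matches an id in authors. Walk through each book:
  - book 1 (Quiet Streets): author_id=NULL, no match -> dropped
  - book 2 (Silent Waters): author_id=5 -> matches King
  - book 3 (The Blue Door): author_id=6 -> matches Lewis
  - book 4 (Paper Boats): author_id=3 -> matches Taylor
  - book 5 (Falling Leaves): author_id=2 -> matches Walker
  - book 6 (Hollow Hills): author_id=NULL, no match -> dropped
So 2 of 6 rows are dropped.

SQL:
SELECT a.title, b.name AS author
FROM books a
INNER JOIN authors b ON a.author_id = b.id

Result:
title          | author
---------------+-------
Silent Waters  | King  
The Blue Door  | Lewis 
Paper Boats    | Taylor
Falling Leaves | Walker


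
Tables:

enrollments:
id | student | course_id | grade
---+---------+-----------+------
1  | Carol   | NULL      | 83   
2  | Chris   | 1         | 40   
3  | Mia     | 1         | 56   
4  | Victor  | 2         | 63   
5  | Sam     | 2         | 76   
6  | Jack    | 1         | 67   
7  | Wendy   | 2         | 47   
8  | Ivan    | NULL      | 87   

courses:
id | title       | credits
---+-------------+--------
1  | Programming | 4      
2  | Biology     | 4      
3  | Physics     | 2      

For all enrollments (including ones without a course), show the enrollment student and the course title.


LEFT JOIN keeps every row from enrollments (the left table); where course_id has no match in courses, the course columns become NULL. Walk through each enrollment:
  - enrollment 1 (Carol): course_id=NULL, no match -> kept with NULL
  - enrollment 2 (Chris): course_id=1 -> matches Programming
  - enrollment 3 (Mia): course_id=1 -> matches Programming
  - enrollment 4 (Victor): course_id=2 -> matches Biology
  - enrollment 5 (Sam): course_id=2 -> matches Biology
  - enrollment 6 (Jack): course_id=1 -> matches Programming
  - enrollment 7 (Wendy): course_id=2 -> matches Biology
  - enrollment 8 (Ivan): course_id=NULL, no match -> kept with NULL
All 8 rows appear; 2 have NULL course.

SQL:
SELECT a.student, b.title AS course
FROM enrollments a
LEFT JOIN courses b ON a.course_id = b.id

Result:
student | course     
--------+------------
Carol   | NULL       
Chris   | Programming
Mia     | Programming
Victor  | Biology    
Sam     | Biology    
Jack    | Programming
Wendy   | Biology    
Ivan    | NULL       


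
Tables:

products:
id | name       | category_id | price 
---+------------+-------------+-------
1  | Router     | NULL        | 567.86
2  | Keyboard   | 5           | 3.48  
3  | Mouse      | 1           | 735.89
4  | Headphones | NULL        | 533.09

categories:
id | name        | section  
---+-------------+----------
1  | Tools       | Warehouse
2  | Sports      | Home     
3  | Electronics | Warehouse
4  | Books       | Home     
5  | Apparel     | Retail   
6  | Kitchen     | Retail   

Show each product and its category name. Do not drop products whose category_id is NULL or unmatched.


LEFT JOIN keeps every row from products (the left table); where category_id has no match in categories, the category columns become NULL. Walk through each product:
  - product 1 (Router): category_id=NULL, no match -> kept with NULL
  - product 2 (Keyboard): category_id=5 -> matches Apparel
  - product 3 (Mouse): category_id=1 -> matches Tools
  - product 4 (Headphones): category_id=NULL, no match -> kept with NULL
All 4 rows appear; 2 have NULL category.

SQL:
SELECT a.name, b.name AS category
FROM products a
LEFT JOIN categories b ON a.category_id = b.id

Result:
name       | category
-----------+---------
Router     | NULL    
Keyboard   | Apparel 
Mouse      | Tools   
Headphones | NULL    


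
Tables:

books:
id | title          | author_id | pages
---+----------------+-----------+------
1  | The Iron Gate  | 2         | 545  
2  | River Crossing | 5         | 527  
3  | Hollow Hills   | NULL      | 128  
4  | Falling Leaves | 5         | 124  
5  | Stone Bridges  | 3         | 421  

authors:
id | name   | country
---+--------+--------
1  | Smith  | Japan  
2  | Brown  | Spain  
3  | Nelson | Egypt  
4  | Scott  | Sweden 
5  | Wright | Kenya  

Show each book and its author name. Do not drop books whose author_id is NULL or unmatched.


LEFT JOIN keeps every row from books (the left table); where author_id has no match in authors, the author columns become NULL. Walk through each book:
  - book 1 (The Iron Gate): author_id=2 -> matches Brown
  - book 2 (River Crossing): author_id=5 -> matches Wright
  - book 3 (Hollow Hills): author_id=NULL, no match -> kept with NULL
  - book 4 (Falling Leaves): author_id=5 -> matches Wright
  - book 5 (Stone Bridges): author_id=3 -> matches Nelson
All 5 rows appear; 1 has NULL author.

SQL:
SELECT a.title, b.name AS author
FROM books a
LEFT JOIN authors b ON a.author_id = b.id

Result:
title          | author
---------------+-------
The Iron Gate  | Brown 
River Crossing | Wright
Hollow Hills   | NULL  
Falling Leaves | Wright
Stone Bridges  | Nelson


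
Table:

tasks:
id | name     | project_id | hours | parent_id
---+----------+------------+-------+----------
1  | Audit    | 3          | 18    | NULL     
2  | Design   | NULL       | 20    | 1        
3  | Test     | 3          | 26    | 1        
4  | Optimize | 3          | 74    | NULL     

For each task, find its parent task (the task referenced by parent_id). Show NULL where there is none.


This is a self-join: tasks is joined to a second copy of itself, matching each row's parent_id to another row's id. Use LEFT JOIN so rows with parent_id=NULL are kept.
  - task 1 (Audit): parent_id=NULL -> NULL
  - task 2 (Design): parent_id=1 -> Audit
  - task 3 (Test): parent_id=1 -> Audit
  - task 4 (Optimize): parent_id=NULL -> NULL

SQL:
SELECT a.name AS item, b.name AS parent
FROM tasks a
LEFT JOIN tasks b ON a.parent_id = b.id

Result:
item     | parent
---------+-------
Audit    | NULL  
Design   | Audit 
Test     | Audit 
Optimize | NULL  


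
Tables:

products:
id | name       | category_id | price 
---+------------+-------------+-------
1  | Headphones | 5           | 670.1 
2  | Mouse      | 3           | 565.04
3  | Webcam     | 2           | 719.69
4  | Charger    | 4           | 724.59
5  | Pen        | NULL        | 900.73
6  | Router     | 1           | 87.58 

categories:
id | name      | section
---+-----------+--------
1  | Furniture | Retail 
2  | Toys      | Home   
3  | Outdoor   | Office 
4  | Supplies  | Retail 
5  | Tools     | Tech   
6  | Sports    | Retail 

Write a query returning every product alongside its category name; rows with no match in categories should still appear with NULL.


LEFT JOIN keeps every row from products (the left table); where category_id has no match in categories, the category columns become NULL. Walk through each product:
  - product 1 (Headphones): category_id=5 -> matches Tools
  - product 2 (Mouse): category_id=3 -> matches Outdoor
  - product 3 (Webcam): category_id=2 -> matches Toys
  - product 4 (Charger): category_id=4 -> matches Supplies
  - product 5 (Pen): category_id=NULL, no match -> kept with NULL
  - product 6 (Router): category_id=1 -> matches Furniture
All 6 rows appear; 1 has NULL category.

SQL:
SELECT a.name, b.name AS category
FROM products a
LEFT JOIN categories b ON a.category_id = b.id

Result:
name       | category 
-----------+----------
Headphones | Tools    
Mouse      | Outdoor  
Webcam     | Toys     
Charger    | Supplies 
Pen        | NULL     
Router     | Furniture


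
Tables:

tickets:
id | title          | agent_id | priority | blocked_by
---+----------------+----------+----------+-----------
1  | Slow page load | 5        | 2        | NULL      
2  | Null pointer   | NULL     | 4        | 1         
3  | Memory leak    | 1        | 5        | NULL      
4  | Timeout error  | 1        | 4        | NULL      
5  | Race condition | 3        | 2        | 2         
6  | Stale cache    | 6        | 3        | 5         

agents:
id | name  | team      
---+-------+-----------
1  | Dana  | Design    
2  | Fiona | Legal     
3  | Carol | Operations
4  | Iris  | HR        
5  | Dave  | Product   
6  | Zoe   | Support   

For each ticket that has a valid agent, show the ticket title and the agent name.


INNER JOIN keeps only tickets rows whose agent_id matches an id in agents. Walk through each ticket:
  - ticket 1 (Slow page load): agent_id=5 -> matches Dave
  - ticket 2 (Null pointer): agent_id=NULL, no match -> dropped
  - ticket 3 (Memory leak): agent_id=1 -> matches Dana
  - ticket 4 (Timeout error): agent_id=1 -> matches Dana
  - ticket 5 (Race condition): agent_id=3 -> matches Carol
  - ticket 6 (Stale cache): agent_id=6 -> matches Zoe
So 1 of 6 rows is dropped.

SQL:
SELECT a.title, b.name AS agent
FROM tickets a
INNER JOIN agents b ON a.agent_id = b.id

Result:
title          | agent
---------------+------
Slow page load | Dave 
Memory leak    | Dana 
Timeout error  | Dana 
Race condition | Carol
Stale cache    | Zoe  


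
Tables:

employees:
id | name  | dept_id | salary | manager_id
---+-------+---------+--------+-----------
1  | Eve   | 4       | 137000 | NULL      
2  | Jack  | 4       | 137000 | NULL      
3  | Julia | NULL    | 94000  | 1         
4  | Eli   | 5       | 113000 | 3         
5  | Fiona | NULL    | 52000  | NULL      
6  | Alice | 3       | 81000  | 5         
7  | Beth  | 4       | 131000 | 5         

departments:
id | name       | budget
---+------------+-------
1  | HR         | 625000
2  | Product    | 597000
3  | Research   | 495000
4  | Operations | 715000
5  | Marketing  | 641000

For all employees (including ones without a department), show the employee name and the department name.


LEFT JOIN keeps every row from employees (the left table); where dept_id has no match in departments, the department columns become NULL. Walk through each employee:
  - employee 1 (Eve): dept_id=4 -> matches Operations
  - employee 2 (Jack): dept_id=4 -> matches Operations
  - employee 3 (Julia): dept_id=NULL, no match -> kept with NULL
  - employee 4 (Eli): dept_id=5 -> matches Marketing
  - employee 5 (Fiona): dept_id=NULL, no match -> kept with NULL
  - employee 6 (Alice): dept_id=3 -> matches Research
  - employee 7 (Beth): dept_id=4 -> matches Operations
All 7 rows appear; 2 have NULL department.

SQL:
SELECT a.name, b.name AS department
FROM employees a
LEFT JOIN departments b ON a.dept_id = b.id

Result:
name  | department
------+-----------
Eve   | Operations
Jack  | Operations
Julia | NULL      
Eli   | Marketing 
Fiona | NULL      
Alice | Research  
Beth  | Operations


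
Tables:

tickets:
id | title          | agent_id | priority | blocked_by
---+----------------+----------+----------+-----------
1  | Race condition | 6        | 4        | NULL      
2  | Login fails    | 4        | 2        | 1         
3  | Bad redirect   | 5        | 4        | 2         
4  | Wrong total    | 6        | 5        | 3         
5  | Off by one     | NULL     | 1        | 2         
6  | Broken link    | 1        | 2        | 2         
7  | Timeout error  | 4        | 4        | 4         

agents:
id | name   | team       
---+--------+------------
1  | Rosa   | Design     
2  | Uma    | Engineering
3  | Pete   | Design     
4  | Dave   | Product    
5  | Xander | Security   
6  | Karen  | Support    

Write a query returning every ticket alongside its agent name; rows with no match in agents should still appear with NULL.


LEFT JOIN keeps every row from tickets (the left table); where agent_id has no match in agents, the agent columns become NULL. Walk through each ticket:
  - ticket 1 (Race condition): agent_id=6 -> matches Karen
  - ticket 2 (Login fails): agent_id=4 -> matches Dave
  - ticket 3 (Bad redirect): agent_id=5 -> matches Xander
  - ticket 4 (Wrong total): agent_id=6 -> matches Karen
  - ticket 5 (Off by one): agent_id=NULL, no match -> kept with NULL
  - ticket 6 (Broken link): agent_id=1 -> matches Rosa
  - ticket 7 (Timeout error): agent_id=4 -> matches Dave
All 7 rows appear; 1 has NULL agent.

SQL:
SELECT a.title, b.name AS agent
FROM tickets a
LEFT JOIN agents b ON a.agent_id = b.id

Result:
title          | agent 
---------------+-------
Race condition | Karen 
Login fails    | Dave  
Bad redirect   | Xander
Wrong total    | Karen 
Off by one     | NULL  
Broken link    | Rosa  
Timeout error  | Dave  


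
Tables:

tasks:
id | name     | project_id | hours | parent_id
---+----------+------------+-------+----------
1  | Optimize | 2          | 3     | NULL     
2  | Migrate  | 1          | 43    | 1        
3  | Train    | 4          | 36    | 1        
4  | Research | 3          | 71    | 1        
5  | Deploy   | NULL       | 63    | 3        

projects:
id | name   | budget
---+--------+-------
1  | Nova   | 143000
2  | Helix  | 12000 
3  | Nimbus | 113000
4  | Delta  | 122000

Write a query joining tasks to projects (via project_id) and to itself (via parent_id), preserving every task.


Two LEFT JOINs from the same base table tasks: one to projects via project_id, one to tasks itself via parent_id. Both are LEFT so every task is preserved.
Match against projects:
  - task 1 (Optimize): project_id=2 -> matches Helix
  - task 2 (Migrate): project_id=1 -> matches Nova
  - task 3 (Train): project_id=4 -> matches Delta
  - task 4 (Research): project_id=3 -> matches Nimbus
  - task 5 (Deploy): project_id=NULL, no match -> kept with NULL
Match against tasks (self):
  - task 1 (Optimize): parent_id=NULL -> NULL
  - task 2 (Migrate): parent_id=1 -> Optimize
  - task 3 (Train): parent_id=1 -> Optimize
  - task 4 (Research): parent_id=1 -> Optimize
  - task 5 (Deploy): parent_id=3 -> Train

SQL:
SELECT a.name, b.name AS project, c.name AS parent
FROM tasks a
LEFT JOIN projects b ON a.project_id = b.id
LEFT JOIN tasks c ON a.parent_id = c.id

Result:
name     | project | parent  
---------+---------+---------
Optimize | Helix   | NULL    
Migrate  | Nova    | Optimize
Train    | Delta   | Optimize
Research | Nimbus  | Optimize
Deploy   | NULL    | Train   


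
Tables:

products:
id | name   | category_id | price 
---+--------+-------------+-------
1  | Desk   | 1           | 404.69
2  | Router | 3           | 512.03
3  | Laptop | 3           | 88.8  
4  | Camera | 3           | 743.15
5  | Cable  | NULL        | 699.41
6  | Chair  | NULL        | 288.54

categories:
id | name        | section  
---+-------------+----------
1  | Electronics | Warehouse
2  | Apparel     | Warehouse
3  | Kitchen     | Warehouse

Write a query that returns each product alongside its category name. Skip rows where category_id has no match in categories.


INNER JOIN keeps only products rows whose category_id matches an id in categories. Walk through each product:
  - product 1 (Desk): category_id=1 -> matches Electronics
  - product 2 (Router): category_id=3 -> matches Kitchen
  - product 3 (Laptop): category_id=3 -> matches Kitchen
  - product 4 (Camera): category_id=3 -> matches Kitchen
  - product 5 (Cable): category_id=NULL, no match -> dropped
  - product 6 (Chair): category_id=NULL, no match -> dropped
So 2 of 6 rows are dropped.

SQL:
SELECT a.name, b.name AS category
FROM products a
INNER JOIN categories b ON a.category_id = b.id

Result:
name   | category   
-------+------------
Desk   | Electronics
Router | Kitchen    
Laptop | Kitchen    
Camera | Kitchen    


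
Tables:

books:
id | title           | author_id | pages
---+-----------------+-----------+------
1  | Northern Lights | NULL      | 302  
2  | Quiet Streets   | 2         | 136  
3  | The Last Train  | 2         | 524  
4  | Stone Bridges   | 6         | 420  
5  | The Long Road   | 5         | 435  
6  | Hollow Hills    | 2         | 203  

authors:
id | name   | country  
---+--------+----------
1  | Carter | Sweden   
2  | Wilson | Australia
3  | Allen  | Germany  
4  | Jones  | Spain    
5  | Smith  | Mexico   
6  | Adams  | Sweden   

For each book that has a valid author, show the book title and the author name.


INNER JOIN keeps only books rows whose author_id matches an id in authors. Walk through each book:
  - book 1 (Northern Lights): author_id=NULL, no match -> dropped
  - book 2 (Quiet Streets): author_id=2 -> matches Wilson
  - book 3 (The Last Train): author_id=2 -> matches Wilson
  - book 4 (Stone Bridges): author_id=6 -> matches Adams
  - book 5 (The Long Road): author_id=5 -> matches Smith
  - book 6 (Hollow Hills): author_id=2 -> matches Wilson
So 1 of 6 rows is dropped.

SQL:
SELECT a.title, b.name AS author
FROM books a
INNER JOIN authors b ON a.author_id = b.id

Result:
title          | author
---------------+-------
Quiet Streets  | Wilson
The Last Train | Wilson
Stone Bridges  | Adams 
The Long Road  | Smith 
Hollow Hills   | Wilson


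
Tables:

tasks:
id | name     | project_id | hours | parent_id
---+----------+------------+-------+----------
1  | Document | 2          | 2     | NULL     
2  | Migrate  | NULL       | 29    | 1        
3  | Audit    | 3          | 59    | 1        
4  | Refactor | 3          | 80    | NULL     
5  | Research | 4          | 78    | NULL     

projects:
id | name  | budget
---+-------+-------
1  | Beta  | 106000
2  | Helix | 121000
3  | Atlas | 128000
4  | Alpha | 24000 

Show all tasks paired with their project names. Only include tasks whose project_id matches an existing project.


INNER JOIN keeps only tasks rows whose project_id matches an id in projects. Walk through each task:
  - task 1 (Document): project_id=2 -> matches Helix
  - task 2 (Migrate): project_id=NULL, no match -> dropped
  - task 3 (Audit): project_id=3 -> matches Atlas
  - task 4 (Refactor): project_id=3 -> matches Atlas
  - task 5 (Research): project_id=4 -> matches Alpha
So 1 of 5 rows is dropped.

SQL:
SELECT a.name, b.name AS project
FROM tasks a
INNER JOIN projects b ON a.project_id = b.id

Result:
name     | project
---------+--------
Document | Helix  
Audit    | Atlas  
Refactor | Atlas  
Research | Alpha  


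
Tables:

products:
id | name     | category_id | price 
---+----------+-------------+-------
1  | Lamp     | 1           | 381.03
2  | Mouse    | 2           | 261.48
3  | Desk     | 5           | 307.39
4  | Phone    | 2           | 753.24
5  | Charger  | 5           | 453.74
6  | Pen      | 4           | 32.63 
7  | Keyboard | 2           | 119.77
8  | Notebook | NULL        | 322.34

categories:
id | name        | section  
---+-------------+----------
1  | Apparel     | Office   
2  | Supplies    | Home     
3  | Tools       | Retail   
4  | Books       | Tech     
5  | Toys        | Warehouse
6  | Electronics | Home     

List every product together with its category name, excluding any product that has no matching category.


INNER JOIN keeps only products rows whose category_id matches an id in categories. Walk through each product:
  - product 1 (Lamp): category_id=1 -> matches Apparel
  - product 2 (Mouse): category_id=2 -> matches Supplies
  - product 3 (Desk): category_id=5 -> matches Toys
  - product 4 (Phone): category_id=2 -> matches Supplies
  - product 5 (Charger): category_id=5 -> matches Toys
  - product 6 (Pen): category_id=4 -> matches Books
  - product 7 (Keyboard): category_id=2 -> matches Supplies
  - product 8 (Notebook): category_id=NULL, no match -> dropped
So 1 of 8 rows is dropped.

SQL:
SELECT a.name, b.name AS category
FROM products a
INNER JOIN categories b ON a.category_id = b.id

Result:
name     | category
---------+---------
Lamp     | Apparel 
Mouse    | Supplies
Desk     | Toys    
Phone    | Supplies
Charger  | Toys    
Pen      | Books   
Keyboard | Supplies


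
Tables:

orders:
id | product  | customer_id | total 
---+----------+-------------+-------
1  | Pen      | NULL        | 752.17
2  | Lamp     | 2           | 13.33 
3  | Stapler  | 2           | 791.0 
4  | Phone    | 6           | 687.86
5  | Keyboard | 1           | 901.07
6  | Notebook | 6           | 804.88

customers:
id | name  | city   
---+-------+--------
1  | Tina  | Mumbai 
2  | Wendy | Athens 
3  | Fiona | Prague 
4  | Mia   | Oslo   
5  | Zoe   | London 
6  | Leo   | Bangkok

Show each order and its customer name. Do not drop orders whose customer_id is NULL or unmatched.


LEFT JOIN keeps every row from orders (the left table); where customer_id has no match in customers, the customer columns become NULL. Walk through each order:
  - order 1 (Pen): customer_id=NULL, no match -> kept with NULL
  - order 2 (Lamp): customer_id=2 -> matches Wendy
  - order 3 (Stapler): customer_id=2 -> matches Wendy
  - order 4 (Phone): customer_id=6 -> matches Leo
  - order 5 (Keyboard): customer_id=1 -> matches Tina
  - order 6 (Notebook): customer_id=6 -> matches Leo
All 6 rows appear; 1 has NULL customer.

SQL:
SELECT a.product, b.name AS customer
FROM orders a
LEFT JOIN customers b ON a.customer_id = b.id

Result:
product  | customer
---------+---------
Pen      | NULL    
Lamp     | Wendy   
Stapler  | Wendy   
Phone    | Leo     
Keyboard | Tina    
Notebook | Leo     


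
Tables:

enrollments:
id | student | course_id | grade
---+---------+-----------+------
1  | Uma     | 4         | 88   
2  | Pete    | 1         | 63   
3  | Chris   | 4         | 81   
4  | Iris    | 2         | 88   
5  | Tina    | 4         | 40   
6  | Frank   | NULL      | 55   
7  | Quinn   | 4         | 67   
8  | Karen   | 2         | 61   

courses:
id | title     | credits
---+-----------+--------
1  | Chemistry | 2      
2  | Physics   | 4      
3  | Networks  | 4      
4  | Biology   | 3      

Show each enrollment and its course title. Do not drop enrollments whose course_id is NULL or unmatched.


LEFT JOIN keeps every row from enrollments (the left table); where course_id has no match in courses, the course columns become NULL. Walk through each enrollment:
  - enrollment 1 (Uma): course_id=4 -> matches Biology
  - enrollment 2 (Pete): course_id=1 -> matches Chemistry
  - enrollment 3 (Chris): course_id=4 -> matches Biology
  - enrollment 4 (Iris): course_id=2 -> matches Physics
  - enrollment 5 (Tina): course_id=4 -> matches Biology
  - enrollment 6 (Frank): course_id=NULL, no match -> kept with NULL
  - enrollment 7 (Quinn): course_id=4 -> matches Biology
  - enrollment 8 (Karen): course_id=2 -> matches Physics
All 8 rows appear; 1 has NULL course.

SQL:
SELECT a.student, b.title AS course
FROM enrollments a
LEFT JOIN courses b ON a.course_id = b.id

Result:
student | course   
--------+----------
Uma     | Biology  
Pete    | Chemistry
Chris   | Biology  
Iris    | Physics  
Tina    | Biology  
Frank   | NULL     
Quinn   | Biology  
Karen   | Physics  


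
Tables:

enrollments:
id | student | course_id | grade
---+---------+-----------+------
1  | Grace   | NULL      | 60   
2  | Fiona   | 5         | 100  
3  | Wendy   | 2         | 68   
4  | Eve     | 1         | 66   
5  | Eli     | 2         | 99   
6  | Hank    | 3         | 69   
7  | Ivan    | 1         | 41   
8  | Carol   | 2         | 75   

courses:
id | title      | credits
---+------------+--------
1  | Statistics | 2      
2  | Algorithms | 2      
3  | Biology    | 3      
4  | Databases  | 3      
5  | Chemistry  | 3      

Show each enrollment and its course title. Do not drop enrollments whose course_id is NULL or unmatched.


LEFT JOIN keeps every row from enrollments (the left table); where course_id has no match in courses, the course columns become NULL. Walk through each enrollment:
  - enrollment 1 (Grace): course_id=NULL, no match -> kept with NULL
  - enrollment 2 (Fiona): course_id=5 -> matches Chemistry
  - enrollment 3 (Wendy): course_id=2 -> matches Algorithms
  - enrollment 4 (Eve): course_id=1 -> matches Statistics
  - enrollment 5 (Eli): course_id=2 -> matches Algorithms
  - enrollment 6 (Hank): course_id=3 -> matches Biology
  - enrollment 7 (Ivan): course_id=1 -> matches Statistics
  - enrollment 8 (Carol): course_id=2 -> matches Algorithms
All 8 rows appear; 1 has NULL course.

SQL:
SELECT a.student, b.title AS course
FROM enrollments a
LEFT JOIN courses b ON a.course_id = b.id

Result:
student | course    
--------+-----------
Grace   | NULL      
Fiona   | Chemistry 
Wendy   | Algorithms
Eve     | Statistics
Eli     | Algorithms
Hank    | Biology   
Ivan    | Statistics
Carol   | Algorithms


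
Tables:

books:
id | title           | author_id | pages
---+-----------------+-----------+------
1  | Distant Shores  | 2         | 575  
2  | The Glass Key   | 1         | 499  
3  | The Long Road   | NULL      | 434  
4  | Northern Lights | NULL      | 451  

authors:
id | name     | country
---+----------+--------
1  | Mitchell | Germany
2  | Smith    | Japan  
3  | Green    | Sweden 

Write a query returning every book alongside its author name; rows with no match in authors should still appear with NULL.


LEFT JOIN keeps every row from books (the left table); where author_id has no match in authors, the author columns become NULL. Walk through each book:
  - book 1 (Distant Shores): author_id=2 -> matches Smith
  - book 2 (The Glass Key): author_id=1 -> matches Mitchell
  - book 3 (The Long Road): author_id=NULL, no match -> kept with NULL
  - book 4 (Northern Lights): author_id=NULL, no match -> kept with NULL
All 4 rows appear; 2 have NULL author.

SQL:
SELECT a.title, b.name AS author
FROM books a
LEFT JOIN authors b ON a.author_id = b.id

Result:
title           | author  
----------------+---------
Distant Shores  | Smith   
The Glass Key   | Mitchell
The Long Road   | NULL    
Northern Lights | NULL    


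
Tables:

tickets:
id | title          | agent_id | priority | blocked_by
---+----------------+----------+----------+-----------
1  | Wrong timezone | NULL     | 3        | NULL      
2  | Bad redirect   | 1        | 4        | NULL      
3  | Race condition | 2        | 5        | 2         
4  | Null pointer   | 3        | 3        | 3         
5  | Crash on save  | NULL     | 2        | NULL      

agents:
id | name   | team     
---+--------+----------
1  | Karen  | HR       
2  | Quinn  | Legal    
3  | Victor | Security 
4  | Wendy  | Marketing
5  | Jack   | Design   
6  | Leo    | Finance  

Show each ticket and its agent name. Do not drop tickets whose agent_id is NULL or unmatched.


LEFT JOIN keeps every row from tickets (the left table); where agent_id has no match in agents, the agent columns become NULL. Walk through each ticket:
  - ticket 1 (Wrong timezone): agent_id=NULL, no match -> kept with NULL
  - ticket 2 (Bad redirect): agent_id=1 -> matches Karen
  - ticket 3 (Race condition): agent_id=2 -> matches Quinn
  - ticket 4 (Null pointer): agent_id=3 -> matches Victor
  - ticket 5 (Crash on save): agent_id=NULL, no match -> kept with NULL
All 5 rows appear; 2 have NULL agent.

SQL:
SELECT a.title, b.name AS agent
FROM tickets a
LEFT JOIN agents b ON a.agent_id = b.id

Result:
title          | agent 
---------------+-------
Wrong timezone | NULL  
Bad redirect   | Karen 
Race condition | Quinn 
Null pointer   | Victor
Crash on save  | NULL  


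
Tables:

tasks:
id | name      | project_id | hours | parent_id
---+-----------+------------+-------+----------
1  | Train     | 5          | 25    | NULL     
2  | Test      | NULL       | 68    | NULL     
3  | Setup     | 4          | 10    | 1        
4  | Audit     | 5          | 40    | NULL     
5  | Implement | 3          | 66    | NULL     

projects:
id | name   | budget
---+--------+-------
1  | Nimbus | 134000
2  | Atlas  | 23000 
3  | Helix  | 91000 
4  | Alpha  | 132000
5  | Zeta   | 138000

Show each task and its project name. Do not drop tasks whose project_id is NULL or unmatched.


LEFT JOIN keeps every row from tasks (the left table); where project_id has no match in projects, the project columns become NULL. Walk through each task:
  - task 1 (Train): project_id=5 -> matches Zeta
  - task 2 (Test): project_id=NULL, no match -> kept with NULL
  - task 3 (Setup): project_id=4 -> matches Alpha
  - task 4 (Audit): project_id=5 -> matches Zeta
  - task 5 (Implement): project_id=3 -> matches Helix
All 5 rows appear; 1 has NULL project.

SQL:
SELECT a.name, b.name AS project
FROM tasks a
LEFT JOIN projects b ON a.project_id = b.id

Result:
name      | project
----------+--------
Train     | Zeta   
Test      | NULL   
Setup     | Alpha  
Audit     | Zeta   
Implement | Helix  


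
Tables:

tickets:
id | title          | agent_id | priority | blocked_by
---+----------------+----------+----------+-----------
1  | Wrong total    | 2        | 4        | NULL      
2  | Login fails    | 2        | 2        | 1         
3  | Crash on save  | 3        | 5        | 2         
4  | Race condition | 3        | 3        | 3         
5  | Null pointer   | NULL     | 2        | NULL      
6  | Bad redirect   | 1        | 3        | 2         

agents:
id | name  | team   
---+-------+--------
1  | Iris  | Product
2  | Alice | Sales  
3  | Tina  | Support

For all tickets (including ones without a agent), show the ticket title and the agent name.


LEFT JOIN keeps every row from tickets (the left table); where agent_id has no match in agents, the agent columns become NULL. Walk through each ticket:
  - ticket 1 (Wrong total): agent_id=2 -> matches Alice
  - ticket 2 (Login fails): agent_id=2 -> matches Alice
  - ticket 3 (Crash on save): agent_id=3 -> matches Tina
  - ticket 4 (Race condition): agent_id=3 -> matches Tina
  - ticket 5 (Null pointer): agent_id=NULL, no match -> kept with NULL
  - ticket 6 (Bad redirect): agent_id=1 -> matches Iris
All 6 rows appear; 1 has NULL agent.

SQL:
SELECT a.title, b.name AS agent
FROM tickets a
LEFT JOIN agents b ON a.agent_id = b.id

Result:
title          | agent
---------------+------
Wrong total    | Alice
Login fails    | Alice
Crash on save  | Tina 
Race condition | Tina 
Null pointer   | NULL 
Bad redirect   | Iris 
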